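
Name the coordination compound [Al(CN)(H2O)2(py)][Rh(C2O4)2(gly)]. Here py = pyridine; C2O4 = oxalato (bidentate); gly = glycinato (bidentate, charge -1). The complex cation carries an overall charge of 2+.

diaquacyano(pyridine)aluminium(III) (glycinato)dioxalatorhodate(III)

Both ions are complex: the cation is named first with the plain metal name, the anion second with the -ate form; each ion's ligands are alphabetised independently.
The complex cation is given as 2+; its ligand charges sum to -1, so Al = +3.
A 1:1 salt means the anion carries the equal and opposite charge, 2−.
Anion: ligand charges sum to -5; for the ion to be 2−, Rh = +3.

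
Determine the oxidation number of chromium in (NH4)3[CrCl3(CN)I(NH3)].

3 ammonium outside the brackets (+1 each) → the complex ion is 3−.
Ligand charges: 1×NH3 neutral; 1×I = -1; 1×CN = -1; 3×Cl = -3; sum -5.
Cr + (-5) = 3− ⇒ Cr is +2.

+2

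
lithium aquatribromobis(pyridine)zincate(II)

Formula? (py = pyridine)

Ligands: 3 bromo (Br, -1), 2 pyridine (py, neutral), 1 aqua (H2O, neutral). Ligand charge sum = -3.
Charge balance with lithium (+1) requires 1 complex ion per 1 lithium.

Li[ZnBr3(H2O)(py)2]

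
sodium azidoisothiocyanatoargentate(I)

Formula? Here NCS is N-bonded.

Na[Ag(N3)(NCS)]

Ligands: 1 azido (N3, -1), 1 isothiocyanato (NCS, -1). Ligand charge sum = -2.
With Ag in oxidation state +1, the complex ion is [Ag...]^1−.
Charge balance with sodium (+1) requires 1 complex ion per 1 sodium.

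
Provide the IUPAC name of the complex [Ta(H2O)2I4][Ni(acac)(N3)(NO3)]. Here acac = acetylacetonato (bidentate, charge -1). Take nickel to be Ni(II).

Ni is given as +2; the anion's ligand charges sum to -3, so the complex anion is 1−.
A 1:1 salt means the cation carries the equal and opposite charge, 1+.
Cation: ligand charges sum to -4; for the ion to be 1+, Ta = +5.

diaquatetraiodotantalum(V) (acetylacetonato)azidonitratonickelate(II)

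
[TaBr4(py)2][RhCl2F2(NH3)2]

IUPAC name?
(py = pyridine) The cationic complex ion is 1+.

tetrabromobis(pyridine)tantalum(V) diamminedichlorodifluororhodate(III)

The complex cation is given as 1+; its ligand charges sum to -4, so Ta = +5.
A 1:1 salt means the anion carries the equal and opposite charge, 1−.
Anion: ligand charges sum to -4; for the ion to be 1−, Rh = +3.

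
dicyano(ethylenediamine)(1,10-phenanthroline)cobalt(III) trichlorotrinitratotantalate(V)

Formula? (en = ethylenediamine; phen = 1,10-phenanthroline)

Cation [Co…]: ligand charges -2, Co(III) ⇒ ion charge 1+.
Anion [Ta…]: ligand charges -6, Ta(V) ⇒ ion charge 1−.
One 1+ cation balances one 1− anion.

[Co(CN)2(en)(phen)][TaCl3(NO3)3]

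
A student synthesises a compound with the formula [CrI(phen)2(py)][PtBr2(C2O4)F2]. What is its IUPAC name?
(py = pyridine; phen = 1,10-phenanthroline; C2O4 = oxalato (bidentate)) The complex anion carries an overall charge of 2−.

The complex anion is given as 2−; its ligand charges sum to -6, so Pt = +4.
A 1:1 salt means the cation carries the equal and opposite charge, 2+.
Cation: ligand charges sum to -1; for the ion to be 2+, Cr = +3.

iodobis(1,10-phenanthroline)(pyridine)chromium(III) dibromodifluorooxalatoplatinate(IV)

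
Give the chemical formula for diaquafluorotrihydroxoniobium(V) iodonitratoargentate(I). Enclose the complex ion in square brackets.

[NbF(H2O)2(OH)3][AgI(NO3)]

Cation [Nb…]: ligand charges -4, Nb(V) ⇒ ion charge 1+.
Anion [Ag…]: ligand charges -2, Ag(I) ⇒ ion charge 1−.
One 1+ cation balances one 1− anion.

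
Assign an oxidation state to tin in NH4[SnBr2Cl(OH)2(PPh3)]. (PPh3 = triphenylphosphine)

+4

1 ammonium outside the brackets (+1 each) → the complex ion is 1−.
Ligand charges: 2×Br = -2; 1×Cl = -1; 1×PPh3 neutral; 2×OH = -2; sum -5.
Sn + (-5) = 1− ⇒ Sn is +4.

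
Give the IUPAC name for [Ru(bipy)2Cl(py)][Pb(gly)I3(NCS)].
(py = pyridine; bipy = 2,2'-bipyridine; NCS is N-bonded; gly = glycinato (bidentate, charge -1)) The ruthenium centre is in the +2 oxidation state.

bis(2,2'-bipyridine)chloro(pyridine)ruthenium(II) (glycinato)triiodoisothiocyanatoplumbate(IV)

Ru is given as +2; the cation's ligand charges sum to -1, so the complex cation is 1+.
A 1:1 salt means the anion carries the equal and opposite charge, 1−.
Anion: ligand charges sum to -5; for the ion to be 1−, Pb = +4.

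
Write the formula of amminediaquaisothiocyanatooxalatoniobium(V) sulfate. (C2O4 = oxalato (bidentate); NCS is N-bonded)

[Nb(C2O4)(H2O)2(NCS)(NH3)]SO4

Ligands: 1 oxalato (C2O4, -2), 1 isothiocyanato (NCS, -1), 1 ammine (NH3, neutral), 2 aqua (H2O, neutral). Ligand charge sum = -3.
With Nb in oxidation state +5, the complex ion is [Nb...]^2+.
Charge balance with sulfate (-2) requires 1 complex ion per 1 sulfate.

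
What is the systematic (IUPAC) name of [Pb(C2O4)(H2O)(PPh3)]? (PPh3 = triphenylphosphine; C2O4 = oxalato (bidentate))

There is no counter-ion, so the complex is neutral overall.
Ligand charges: 1×aqua (neutral), 1×triphenylphosphine (neutral), 1×oxalato (-2 each); total -2. So Pb + (-2) = 0, giving Pb = +2.
Ligands are named alphabetically: aqua before oxalato before triphenylphosphine.

aquaoxalato(triphenylphosphine)lead(II)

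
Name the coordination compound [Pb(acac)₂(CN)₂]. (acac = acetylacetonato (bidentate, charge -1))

There is no counter-ion, so the complex is neutral overall.
Ligand charges: 2×cyano (-1 each), 2×acetylacetonato (-1 each); total -4. So Pb + (-4) = 0, giving Pb = +4.
Ligands are named alphabetically: acetylacetonato before cyano.

bis(acetylacetonato)dicyanolead(IV)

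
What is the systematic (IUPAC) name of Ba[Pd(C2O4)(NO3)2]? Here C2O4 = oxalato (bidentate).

barium dinitratooxalatopalladate(II)

The 1 barium counter-ion carries a total charge of +2, so each complex ion is 2−.
Ligand charges: 1×oxalato (-2 each), 2×nitrato (-1 each); total -4. So Pd + (-4) = 2−, giving Pd = +2.
The complex ion is anionic, so palladium takes the -ate form palladate(II).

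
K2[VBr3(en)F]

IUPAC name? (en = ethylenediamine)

The 2 potassium counter-ions carry a total charge of +2, so each complex ion is 2−.
Ligand charges: 3×bromo (-1 each), 1×ethylenediamine (neutral), 1×fluoro (-1 each); total -4. So V + (-4) = 2−, giving V = +2.
Ligands are named alphabetically: bromo before ethylenediamine before fluoro.
The complex ion is anionic, so vanadium takes the -ate form vanadate(II).

potassium tribromo(ethylenediamine)fluorovanadate(II)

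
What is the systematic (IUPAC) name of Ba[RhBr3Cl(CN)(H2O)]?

The 1 barium counter-ion carries a total charge of +2, so each complex ion is 2−.
Ligand charges: 1×cyano (-1 each), 1×aqua (neutral), 3×bromo (-1 each), 1×chloro (-1 each); total -5. So Rh + (-5) = 2−, giving Rh = +3.
Ligands are named alphabetically: aqua before bromo before chloro before cyano.
The complex ion is anionic, so rhodium takes the -ate form rhodate(III).

barium aquatribromochlorocyanorhodate(III)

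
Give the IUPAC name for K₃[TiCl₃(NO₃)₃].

potassium trichlorotrinitratotitanate(III)

The 3 potassium counter-ions carry a total charge of +3, so each complex ion is 3−.
Ligand charges: 3×chloro (-1 each), 3×nitrato (-1 each); total -6. So Ti + (-6) = 3−, giving Ti = +3.
The complex ion is anionic, so titanium takes the -ate form titanate(III).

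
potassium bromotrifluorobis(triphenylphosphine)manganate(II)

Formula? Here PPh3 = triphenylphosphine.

K2[MnBrF3(PPh3)2]

Ligands: 2 triphenylphosphine (PPh3, neutral), 3 fluoro (F, -1), 1 bromo (Br, -1). Ligand charge sum = -4.
With Mn in oxidation state +2, the complex ion is [Mn...]^2−.
Charge balance with potassium (+1) requires 1 complex ion per 2 potassium.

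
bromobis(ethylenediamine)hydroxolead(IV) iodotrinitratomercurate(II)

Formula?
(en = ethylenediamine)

Cation [Pb…]: ligand charges -2, Pb(IV) ⇒ ion charge 2+.
Anion [Hg…]: ligand charges -4, Hg(II) ⇒ ion charge 2−.
One 2+ cation balances one 2− anion.

[PbBr(en)2(OH)][HgI(NO3)3]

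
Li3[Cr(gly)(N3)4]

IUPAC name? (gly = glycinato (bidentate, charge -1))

lithium tetraazido(glycinato)chromate(II)

The 3 lithium counter-ions carry a total charge of +3, so each complex ion is 3−.
Ligand charges: 1×glycinato (-1 each), 4×azido (-1 each); total -5. So Cr + (-5) = 3−, giving Cr = +2.
Ligands are named alphabetically: azido before glycinato.
The complex ion is anionic, so chromium takes the -ate form chromate(II).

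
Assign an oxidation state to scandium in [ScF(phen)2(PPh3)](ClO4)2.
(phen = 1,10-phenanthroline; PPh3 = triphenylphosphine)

+3

2 perchlorate outside the brackets (-1 each) → the complex ion is 2+.
Ligand charges: 1×F = -1; 2×phen neutral; 1×PPh3 neutral; sum -1.
Sc + (-1) = 2+ ⇒ Sc is +3.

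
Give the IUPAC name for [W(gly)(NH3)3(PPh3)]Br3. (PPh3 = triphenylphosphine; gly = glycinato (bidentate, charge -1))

triammine(glycinato)(triphenylphosphine)tungsten(IV) bromide

The 3 bromide counter-ions carry a total charge of -3, so each complex ion is 3+.
Ligand charges: 3×ammine (neutral), 1×triphenylphosphine (neutral), 1×glycinato (-1 each); total -1. So W + (-1) = 3+, giving W = +4.
Ligands are named alphabetically: ammine before glycinato before triphenylphosphine.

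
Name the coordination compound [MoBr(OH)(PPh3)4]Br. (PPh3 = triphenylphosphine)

bromohydroxotetrakis(triphenylphosphine)molybdenum(III) bromide

The 1 bromide counter-ion carries a total charge of -1, so each complex ion is 1+.
Ligand charges: 1×hydroxo (-1 each), 1×bromo (-1 each), 4×triphenylphosphine (neutral); total -2. So Mo + (-2) = 1+, giving Mo = +3.
Ligands are named alphabetically: bromo before hydroxo before triphenylphosphine.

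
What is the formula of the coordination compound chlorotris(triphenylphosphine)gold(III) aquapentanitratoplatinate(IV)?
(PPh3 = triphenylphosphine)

[AuCl(PPh3)3][Pt(H2O)(NO3)5]2

Cation [Au…]: ligand charges -1, Au(III) ⇒ ion charge 2+.
Anion [Pt…]: ligand charges -5, Pt(IV) ⇒ ion charge 1−.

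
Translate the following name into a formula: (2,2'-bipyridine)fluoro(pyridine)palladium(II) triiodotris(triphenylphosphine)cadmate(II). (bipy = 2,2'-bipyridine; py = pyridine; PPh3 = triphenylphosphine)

[Pd(bipy)F(py)][CdI3(PPh3)3]

Cation [Pd…]: ligand charges -1, Pd(II) ⇒ ion charge 1+.
Anion [Cd…]: ligand charges -3, Cd(II) ⇒ ion charge 1−.
One 1+ cation balances one 1− anion.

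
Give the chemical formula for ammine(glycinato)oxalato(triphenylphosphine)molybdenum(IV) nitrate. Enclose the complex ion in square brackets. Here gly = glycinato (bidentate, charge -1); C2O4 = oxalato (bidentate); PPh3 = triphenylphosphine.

[Mo(C2O4)(gly)(NH3)(PPh3)]NO3

Ligands: 1 glycinato (gly, -1), 1 oxalato (C2O4, -2), 1 ammine (NH3, neutral), 1 triphenylphosphine (PPh3, neutral). Ligand charge sum = -3.
With Mo in oxidation state +4, the complex ion is [Mo...]^1+.
Charge balance with nitrate (-1) requires 1 complex ion per 1 nitrate.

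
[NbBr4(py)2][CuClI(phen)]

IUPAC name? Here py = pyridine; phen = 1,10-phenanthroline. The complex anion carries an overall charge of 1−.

Both ions are complex: the cation is named first with the plain metal name, the anion second with the -ate form; each ion's ligands are alphabetised independently.
The complex anion is given as 1−; its ligand charges sum to -2, so Cu = +1.
A 1:1 salt means the cation carries the equal and opposite charge, 1+.
Cation: ligand charges sum to -4; for the ion to be 1+, Nb = +5.

tetrabromobis(pyridine)niobium(V) chloroiodo(1,10-phenanthroline)cuprate(I)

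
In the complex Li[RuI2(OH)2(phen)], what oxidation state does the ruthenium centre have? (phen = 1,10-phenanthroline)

+3

1 lithium outside the brackets (+1 each) → the complex ion is 1−.
Ligand charges: 1×phen neutral; 2×OH = -2; 2×I = -2; sum -4.
Ru + (-4) = 1− ⇒ Ru is +3.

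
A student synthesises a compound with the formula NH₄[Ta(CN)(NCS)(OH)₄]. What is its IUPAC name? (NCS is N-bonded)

ammonium cyanotetrahydroxoisothiocyanatotantalate(V)

The 1 ammonium counter-ion carries a total charge of +1, so each complex ion is 1−.
Ligand charges: 1×cyano (-1 each), 4×hydroxo (-1 each), 1×isothiocyanato (-1 each); total -6. So Ta + (-6) = 1−, giving Ta = +5.
Ligands are named alphabetically: cyano before hydroxo before isothiocyanato.
The complex ion is anionic, so tantalum takes the -ate form tantalate(V).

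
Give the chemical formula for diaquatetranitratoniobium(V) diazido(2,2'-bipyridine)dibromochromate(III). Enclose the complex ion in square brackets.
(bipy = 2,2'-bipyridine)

Cation [Nb…]: ligand charges -4, Nb(V) ⇒ ion charge 1+.
Anion [Cr…]: ligand charges -4, Cr(III) ⇒ ion charge 1−.

[Nb(H2O)2(NO3)4][Cr(bipy)Br2(N3)2]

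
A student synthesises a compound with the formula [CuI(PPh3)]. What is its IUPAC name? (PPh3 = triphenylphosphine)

iodo(triphenylphosphine)copper(I)

There is no counter-ion, so the complex is neutral overall.
Ligand charges: 1×triphenylphosphine (neutral), 1×iodo (-1 each); total -1. So Cu + (-1) = 0, giving Cu = +1.
Ligands are named alphabetically: iodo before triphenylphosphine.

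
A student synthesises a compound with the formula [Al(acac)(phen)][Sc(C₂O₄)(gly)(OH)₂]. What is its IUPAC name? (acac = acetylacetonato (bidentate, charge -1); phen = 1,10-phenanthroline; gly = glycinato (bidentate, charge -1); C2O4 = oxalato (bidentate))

Both ions are complex: the cation is named first with the plain metal name, the anion second with the -ate form; each ion's ligands are alphabetised independently.
Aluminium is always +3 in its complexes; the cation's ligand charges sum to -1, so the complex cation is 2+.
A 1:1 salt means the anion carries the equal and opposite charge, 2−.
Anion: ligand charges sum to -5; for the ion to be 2−, Sc = +3.

(acetylacetonato)(1,10-phenanthroline)aluminium(III) (glycinato)dihydroxooxalatoscandate(III)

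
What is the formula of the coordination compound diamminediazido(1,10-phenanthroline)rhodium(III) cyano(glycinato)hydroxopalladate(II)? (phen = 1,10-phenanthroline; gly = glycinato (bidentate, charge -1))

Cation [Rh…]: ligand charges -2, Rh(III) ⇒ ion charge 1+.
Anion [Pd…]: ligand charges -3, Pd(II) ⇒ ion charge 1−.

[Rh(N3)2(NH3)2(phen)][Pd(CN)(gly)(OH)]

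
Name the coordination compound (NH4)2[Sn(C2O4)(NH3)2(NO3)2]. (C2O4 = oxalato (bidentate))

ammonium diamminedinitratooxalatostannate(II)

The 2 ammonium counter-ions carry a total charge of +2, so each complex ion is 2−.
Ligand charges: 1×oxalato (-2 each), 2×ammine (neutral), 2×nitrato (-1 each); total -4. So Sn + (-4) = 2−, giving Sn = +2.
The complex ion is anionic, so tin takes the -ate form stannate(II).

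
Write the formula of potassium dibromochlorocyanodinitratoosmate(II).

K4[OsBr2Cl(CN)(NO3)2]

Ligands: 1 chloro (Cl, -1), 2 bromo (Br, -1), 1 cyano (CN, -1), 2 nitrato (NO3, -1). Ligand charge sum = -6.
Charge balance with potassium (+1) requires 1 complex ion per 4 potassium.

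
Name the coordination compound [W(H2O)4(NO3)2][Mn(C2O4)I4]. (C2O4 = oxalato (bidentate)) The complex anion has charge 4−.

tetraaquadinitratotungsten(VI) tetraiodooxalatomanganate(II)

The complex anion is given as 4−; its ligand charges sum to -6, so Mn = +2.
A 1:1 salt means the cation carries the equal and opposite charge, 4+.
Cation: ligand charges sum to -2; for the ion to be 4+, W = +6.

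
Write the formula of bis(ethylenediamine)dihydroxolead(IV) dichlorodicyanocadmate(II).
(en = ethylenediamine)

[Pb(en)2(OH)2][CdCl2(CN)2]

Cation [Pb…]: ligand charges -2, Pb(IV) ⇒ ion charge 2+.
Anion [Cd…]: ligand charges -4, Cd(II) ⇒ ion charge 2−.
One 2+ cation balances one 2− anion.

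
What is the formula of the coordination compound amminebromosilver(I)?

[AgBr(NH3)]

Ligands: 1 bromo (Br, -1), 1 ammine (NH3, neutral). Ligand charge sum = -1.
With Ag in oxidation state +1, the complex ion is [Ag...].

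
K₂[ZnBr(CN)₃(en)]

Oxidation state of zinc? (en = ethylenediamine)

+2

2 potassium outside the brackets (+1 each) → the complex ion is 2−.
Ligand charges: 3×CN = -3; 1×en neutral; 1×Br = -1; sum -4.
Zn + (-4) = 2− ⇒ Zn is +2.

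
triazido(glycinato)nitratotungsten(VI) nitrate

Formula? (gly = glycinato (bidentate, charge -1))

[W(gly)(N3)3(NO3)]NO3

Ligands: 3 azido (N3, -1), 1 nitrato (NO3, -1), 1 glycinato (gly, -1). Ligand charge sum = -5.
Charge balance with nitrate (-1) requires 1 complex ion per 1 nitrate.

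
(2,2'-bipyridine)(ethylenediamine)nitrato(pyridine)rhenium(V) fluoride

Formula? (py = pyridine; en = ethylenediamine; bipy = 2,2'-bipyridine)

[Re(bipy)(en)(NO3)(py)]F4

Ligands: 1 pyridine (py, neutral), 1 ethylenediamine (en, neutral), 1 2,2'-bipyridine (bipy, neutral), 1 nitrato (NO3, -1). Ligand charge sum = -1.
With Re in oxidation state +5, the complex ion is [Re...]^4+.
Charge balance with fluoride (-1) requires 1 complex ion per 4 fluoride.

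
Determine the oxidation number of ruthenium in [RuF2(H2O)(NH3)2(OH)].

+3

No counter-ion: the bracketed complex is neutral.
Ligand charges: 1×H2O neutral; 2×NH3 neutral; 2×F = -2; 1×OH = -1; sum -3.
Ru + (-3) = 0 ⇒ Ru is +3.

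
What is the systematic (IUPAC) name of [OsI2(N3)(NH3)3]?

triammineazidodiiodoosmium(III)

There is no counter-ion, so the complex is neutral overall.
Ligand charges: 2×iodo (-1 each), 3×ammine (neutral), 1×azido (-1 each); total -3. So Os + (-3) = 0, giving Os = +3.
Ligands are named alphabetically: ammine before azido before iodo.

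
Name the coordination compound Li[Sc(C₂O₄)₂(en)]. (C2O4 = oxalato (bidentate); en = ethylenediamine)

The 1 lithium counter-ion carries a total charge of +1, so each complex ion is 1−.
Ligand charges: 2×oxalato (-2 each), 1×ethylenediamine (neutral); total -4. So Sc + (-4) = 1−, giving Sc = +3.
The complex ion is anionic, so scandium takes the -ate form scandate(III).

lithium (ethylenediamine)dioxalatoscandate(III)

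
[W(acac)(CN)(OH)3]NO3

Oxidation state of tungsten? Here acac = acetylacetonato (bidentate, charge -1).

1 nitrate outside the brackets (-1 each) → the complex ion is 1+.
Ligand charges: 3×OH = -3; 1×acac = -1; 1×CN = -1; sum -5.
W + (-5) = 1+ ⇒ W is +6.

+6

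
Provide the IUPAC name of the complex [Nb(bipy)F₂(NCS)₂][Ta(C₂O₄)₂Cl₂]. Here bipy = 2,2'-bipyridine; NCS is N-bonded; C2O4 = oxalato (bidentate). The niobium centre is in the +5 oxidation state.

Both ions are complex: the cation is named first with the plain metal name, the anion second with the -ate form; each ion's ligands are alphabetised independently.
Nb is given as +5; the cation's ligand charges sum to -4, so the complex cation is 1+.
A 1:1 salt means the anion carries the equal and opposite charge, 1−.
Anion: ligand charges sum to -6; for the ion to be 1−, Ta = +5.

(2,2'-bipyridine)difluorodiisothiocyanatoniobium(V) dichlorodioxalatotantalate(V)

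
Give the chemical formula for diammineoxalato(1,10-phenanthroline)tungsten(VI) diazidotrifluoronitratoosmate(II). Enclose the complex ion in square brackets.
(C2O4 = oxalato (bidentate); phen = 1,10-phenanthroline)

Cation [W…]: ligand charges -2, W(VI) ⇒ ion charge 4+.
Anion [Os…]: ligand charges -6, Os(II) ⇒ ion charge 4−.

[W(C2O4)(NH3)2(phen)][OsF3(N3)2(NO3)]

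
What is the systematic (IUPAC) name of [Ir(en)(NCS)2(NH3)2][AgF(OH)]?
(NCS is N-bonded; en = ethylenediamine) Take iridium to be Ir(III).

diammine(ethylenediamine)diisothiocyanatoiridium(III) fluorohydroxoargentate(I)

Ir is given as +3; the cation's ligand charges sum to -2, so the complex cation is 1+.
A 1:1 salt means the anion carries the equal and opposite charge, 1−.
Anion: ligand charges sum to -2; for the ion to be 1−, Ag = +1.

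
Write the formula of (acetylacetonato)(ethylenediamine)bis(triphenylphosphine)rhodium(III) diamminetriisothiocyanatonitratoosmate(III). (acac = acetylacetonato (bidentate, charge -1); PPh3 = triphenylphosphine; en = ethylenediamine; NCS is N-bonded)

[Rh(acac)(en)(PPh3)2][Os(NCS)3(NH3)2(NO3)]2

Cation [Rh…]: ligand charges -1, Rh(III) ⇒ ion charge 2+.
Anion [Os…]: ligand charges -4, Os(III) ⇒ ion charge 1−.
One 2+ cation requires 2 of the 1− anion.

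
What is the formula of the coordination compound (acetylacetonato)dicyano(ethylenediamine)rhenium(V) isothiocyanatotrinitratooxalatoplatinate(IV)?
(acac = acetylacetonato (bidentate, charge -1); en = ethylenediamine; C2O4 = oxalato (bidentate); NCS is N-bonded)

[Re(acac)(CN)2(en)][Pt(C2O4)(NCS)(NO3)3]

Cation [Re…]: ligand charges -3, Re(V) ⇒ ion charge 2+.
Anion [Pt…]: ligand charges -6, Pt(IV) ⇒ ion charge 2−.
One 2+ cation balances one 2− anion.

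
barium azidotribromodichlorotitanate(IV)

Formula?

Ba[TiBr3Cl2(N3)]

Ligands: 1 azido (N3, -1), 3 bromo (Br, -1), 2 chloro (Cl, -1). Ligand charge sum = -6.
With Ti in oxidation state +4, the complex ion is [Ti...]^2−.
Charge balance with barium (+2) requires 1 complex ion per 1 barium.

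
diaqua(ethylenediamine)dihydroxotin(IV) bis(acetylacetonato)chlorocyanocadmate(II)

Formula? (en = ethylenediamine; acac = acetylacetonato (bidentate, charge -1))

[Sn(en)(H2O)2(OH)2][Cd(acac)2Cl(CN)]

Cation [Sn…]: ligand charges -2, Sn(IV) ⇒ ion charge 2+.
Anion [Cd…]: ligand charges -4, Cd(II) ⇒ ion charge 2−.
One 2+ cation balances one 2− anion.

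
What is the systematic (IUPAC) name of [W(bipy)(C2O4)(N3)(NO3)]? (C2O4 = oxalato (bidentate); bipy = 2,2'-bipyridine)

azido(2,2'-bipyridine)nitratooxalatotungsten(IV)

There is no counter-ion, so the complex is neutral overall.
Ligand charges: 1×azido (-1 each), 1×oxalato (-2 each), 1×nitrato (-1 each), 1×2,2'-bipyridine (neutral); total -4. So W + (-4) = 0, giving W = +4.
Ligands are named alphabetically: azido before bipyridine before nitrato before oxalato.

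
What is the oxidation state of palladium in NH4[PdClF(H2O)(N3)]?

1 ammonium outside the brackets (+1 each) → the complex ion is 1−.
Ligand charges: 1×N3 = -1; 1×F = -1; 1×H2O neutral; 1×Cl = -1; sum -3.
Pd + (-3) = 1− ⇒ Pd is +2.

+2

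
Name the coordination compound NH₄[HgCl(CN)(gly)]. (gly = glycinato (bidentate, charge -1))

ammonium chlorocyano(glycinato)mercurate(II)

The 1 ammonium counter-ion carries a total charge of +1, so each complex ion is 1−.
Ligand charges: 1×glycinato (-1 each), 1×chloro (-1 each), 1×cyano (-1 each); total -3. So Hg + (-3) = 1−, giving Hg = +2.
The complex ion is anionic, so mercury takes the -ate form mercurate(II).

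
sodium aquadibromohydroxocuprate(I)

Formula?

Na2[CuBr2(H2O)(OH)]

Ligands: 1 aqua (H2O, neutral), 2 bromo (Br, -1), 1 hydroxo (OH, -1). Ligand charge sum = -3.
Charge balance with sodium (+1) requires 1 complex ion per 2 sodium.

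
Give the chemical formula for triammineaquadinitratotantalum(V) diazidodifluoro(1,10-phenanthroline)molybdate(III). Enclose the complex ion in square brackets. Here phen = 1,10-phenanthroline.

[Ta(H2O)(NH3)3(NO3)2][MoF2(N3)2(phen)]3

Cation [Ta…]: ligand charges -2, Ta(V) ⇒ ion charge 3+.
Anion [Mo…]: ligand charges -4, Mo(III) ⇒ ion charge 1−.
One 3+ cation requires 3 of the 1− anion.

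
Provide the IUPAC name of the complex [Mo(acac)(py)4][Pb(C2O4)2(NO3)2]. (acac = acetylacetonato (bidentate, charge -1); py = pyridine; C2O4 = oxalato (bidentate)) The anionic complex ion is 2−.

(acetylacetonato)tetrakis(pyridine)molybdenum(III) dinitratodioxalatoplumbate(IV)

The complex anion is given as 2−; its ligand charges sum to -6, so Pb = +4.
A 1:1 salt means the cation carries the equal and opposite charge, 2+.
Cation: ligand charges sum to -1; for the ion to be 2+, Mo = +3.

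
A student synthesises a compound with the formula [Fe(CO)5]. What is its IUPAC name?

pentacarbonyliron(0)

There is no counter-ion, so the complex is neutral overall.
Ligand charges: 5×carbonyl (neutral); total 0. So Fe + (0) = 0, giving Fe = 0.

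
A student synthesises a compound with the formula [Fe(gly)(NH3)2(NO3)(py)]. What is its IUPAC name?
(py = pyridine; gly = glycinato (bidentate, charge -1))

There is no counter-ion, so the complex is neutral overall.
Ligand charges: 1×pyridine (neutral), 1×glycinato (-1 each), 1×nitrato (-1 each), 2×ammine (neutral); total -2. So Fe + (-2) = 0, giving Fe = +2.
Ligands are named alphabetically: ammine before glycinato before nitrato before pyridine.

diammine(glycinato)nitrato(pyridine)iron(II)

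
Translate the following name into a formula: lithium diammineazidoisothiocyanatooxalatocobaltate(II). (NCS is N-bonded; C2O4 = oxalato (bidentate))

Li2[Co(C2O4)(N3)(NCS)(NH3)2]

Ligands: 2 ammine (NH3, neutral), 1 azido (N3, -1), 1 isothiocyanato (NCS, -1), 1 oxalato (C2O4, -2). Ligand charge sum = -4.
With Co in oxidation state +2, the complex ion is [Co...]^2−.
Charge balance with lithium (+1) requires 1 complex ion per 2 lithium.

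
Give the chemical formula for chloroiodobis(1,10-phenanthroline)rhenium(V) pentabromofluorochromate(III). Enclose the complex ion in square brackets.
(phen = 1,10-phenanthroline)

[ReClI(phen)2][CrBr5F]

Cation [Re…]: ligand charges -2, Re(V) ⇒ ion charge 3+.
Anion [Cr…]: ligand charges -6, Cr(III) ⇒ ion charge 3−.
One 3+ cation balances one 3− anion.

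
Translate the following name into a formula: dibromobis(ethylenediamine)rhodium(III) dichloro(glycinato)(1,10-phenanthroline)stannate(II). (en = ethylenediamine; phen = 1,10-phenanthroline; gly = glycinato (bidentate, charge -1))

[RhBr2(en)2][SnCl2(gly)(phen)]

Cation [Rh…]: ligand charges -2, Rh(III) ⇒ ion charge 1+.
Anion [Sn…]: ligand charges -3, Sn(II) ⇒ ion charge 1−.
One 1+ cation balances one 1− anion.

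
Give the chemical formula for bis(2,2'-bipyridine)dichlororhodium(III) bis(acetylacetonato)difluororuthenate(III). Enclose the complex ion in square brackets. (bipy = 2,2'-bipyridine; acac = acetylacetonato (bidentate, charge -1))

[Rh(bipy)2Cl2][Ru(acac)2F2]

Cation [Rh…]: ligand charges -2, Rh(III) ⇒ ion charge 1+.
Anion [Ru…]: ligand charges -4, Ru(III) ⇒ ion charge 1−.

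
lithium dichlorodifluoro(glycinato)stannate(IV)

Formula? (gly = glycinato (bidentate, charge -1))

Li[SnCl2F2(gly)]

Ligands: 2 chloro (Cl, -1), 1 glycinato (gly, -1), 2 fluoro (F, -1). Ligand charge sum = -5.
Charge balance with lithium (+1) requires 1 complex ion per 1 lithium.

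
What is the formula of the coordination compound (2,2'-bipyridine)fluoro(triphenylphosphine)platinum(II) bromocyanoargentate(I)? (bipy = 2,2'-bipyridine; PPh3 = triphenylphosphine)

[Pt(bipy)F(PPh3)][AgBr(CN)]

Cation [Pt…]: ligand charges -1, Pt(II) ⇒ ion charge 1+.
Anion [Ag…]: ligand charges -2, Ag(I) ⇒ ion charge 1−.
One 1+ cation balances one 1− anion.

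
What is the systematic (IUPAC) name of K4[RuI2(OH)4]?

The 4 potassium counter-ions carry a total charge of +4, so each complex ion is 4−.
Ligand charges: 2×iodo (-1 each), 4×hydroxo (-1 each); total -6. So Ru + (-6) = 4−, giving Ru = +2.
The complex ion is anionic, so ruthenium takes the -ate form ruthenate(II).

potassium tetrahydroxodiiodoruthenate(II)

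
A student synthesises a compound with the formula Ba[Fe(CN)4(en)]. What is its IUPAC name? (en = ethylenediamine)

barium tetracyano(ethylenediamine)ferrate(II)

The 1 barium counter-ion carries a total charge of +2, so each complex ion is 2−.
Ligand charges: 1×ethylenediamine (neutral), 4×cyano (-1 each); total -4. So Fe + (-4) = 2−, giving Fe = +2.
Ligands are named alphabetically: cyano before ethylenediamine.
The complex ion is anionic, so iron takes the -ate form ferrate(II).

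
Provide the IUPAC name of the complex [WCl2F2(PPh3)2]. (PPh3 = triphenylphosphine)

dichlorodifluorobis(triphenylphosphine)tungsten(IV)

There is no counter-ion, so the complex is neutral overall.
Ligand charges: 2×fluoro (-1 each), 2×triphenylphosphine (neutral), 2×chloro (-1 each); total -4. So W + (-4) = 0, giving W = +4.
Ligands are named alphabetically: chloro before fluoro before triphenylphosphine.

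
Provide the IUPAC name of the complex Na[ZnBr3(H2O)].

The 1 sodium counter-ion carries a total charge of +1, so each complex ion is 1−.
Ligand charges: 1×aqua (neutral), 3×bromo (-1 each); total -3. So Zn + (-3) = 1−, giving Zn = +2.
Ligands are named alphabetically: aqua before bromo.
The complex ion is anionic, so zinc takes the -ate form zincate(II).

sodium aquatribromozincate(II)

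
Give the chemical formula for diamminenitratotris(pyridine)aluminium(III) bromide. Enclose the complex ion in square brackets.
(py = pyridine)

Ligands: 3 pyridine (py, neutral), 1 nitrato (NO3, -1), 2 ammine (NH3, neutral). Ligand charge sum = -1.
Charge balance with bromide (-1) requires 1 complex ion per 2 bromide.

[Al(NH3)2(NO3)(py)3]Br2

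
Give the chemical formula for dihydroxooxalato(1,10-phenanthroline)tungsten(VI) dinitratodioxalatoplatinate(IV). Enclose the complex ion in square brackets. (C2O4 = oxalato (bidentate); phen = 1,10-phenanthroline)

Cation [W…]: ligand charges -4, W(VI) ⇒ ion charge 2+.
Anion [Pt…]: ligand charges -6, Pt(IV) ⇒ ion charge 2−.
One 2+ cation balances one 2− anion.

[W(C2O4)(OH)2(phen)][Pt(C2O4)2(NO3)2]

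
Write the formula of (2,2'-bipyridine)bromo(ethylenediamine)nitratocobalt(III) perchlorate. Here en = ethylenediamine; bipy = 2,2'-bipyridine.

[Co(bipy)Br(en)(NO3)]ClO4

Ligands: 1 ethylenediamine (en, neutral), 1 nitrato (NO3, -1), 1 bromo (Br, -1), 1 2,2'-bipyridine (bipy, neutral). Ligand charge sum = -2.
Charge balance with perchlorate (-1) requires 1 complex ion per 1 perchlorate.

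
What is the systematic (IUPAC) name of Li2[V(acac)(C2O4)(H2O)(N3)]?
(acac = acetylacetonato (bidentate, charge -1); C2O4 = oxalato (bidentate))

The 2 lithium counter-ions carry a total charge of +2, so each complex ion is 2−.
Ligand charges: 1×azido (-1 each), 1×acetylacetonato (-1 each), 1×aqua (neutral), 1×oxalato (-2 each); total -4. So V + (-4) = 2−, giving V = +2.
Ligands are named alphabetically: acetylacetonato before aqua before azido before oxalato.
The complex ion is anionic, so vanadium takes the -ate form vanadate(II).

lithium (acetylacetonato)aquaazidooxalatovanadate(II)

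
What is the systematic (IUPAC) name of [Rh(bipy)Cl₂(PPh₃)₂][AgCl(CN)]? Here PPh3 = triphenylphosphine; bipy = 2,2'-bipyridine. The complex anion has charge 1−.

(2,2'-bipyridine)dichlorobis(triphenylphosphine)rhodium(III) chlorocyanoargentate(I)

Both ions are complex: the cation is named first with the plain metal name, the anion second with the -ate form; each ion's ligands are alphabetised independently.
The complex anion is given as 1−; its ligand charges sum to -2, so Ag = +1.
A 1:1 salt means the cation carries the equal and opposite charge, 1+.
Cation: ligand charges sum to -2; for the ion to be 1+, Rh = +3.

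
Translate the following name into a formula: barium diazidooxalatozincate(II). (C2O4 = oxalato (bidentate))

Ligands: 2 azido (N3, -1), 1 oxalato (C2O4, -2). Ligand charge sum = -4.
With Zn in oxidation state +2, the complex ion is [Zn...]^2−.
Charge balance with barium (+2) requires 1 complex ion per 1 barium.

Ba[Zn(C2O4)(N3)2]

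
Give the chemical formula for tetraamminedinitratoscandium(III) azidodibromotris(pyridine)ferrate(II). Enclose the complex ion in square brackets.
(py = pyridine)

Cation [Sc…]: ligand charges -2, Sc(III) ⇒ ion charge 1+.
Anion [Fe…]: ligand charges -3, Fe(II) ⇒ ion charge 1−.
One 1+ cation balances one 1− anion.

[Sc(NH3)4(NO3)2][FeBr2(N3)(py)3]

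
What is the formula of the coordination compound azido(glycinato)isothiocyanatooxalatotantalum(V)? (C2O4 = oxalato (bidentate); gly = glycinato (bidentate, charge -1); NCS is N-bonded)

[Ta(C2O4)(gly)(N3)(NCS)]

Ligands: 1 oxalato (C2O4, -2), 1 glycinato (gly, -1), 1 azido (N3, -1), 1 isothiocyanato (NCS, -1). Ligand charge sum = -5.
With Ta in oxidation state +5, the complex ion is [Ta...].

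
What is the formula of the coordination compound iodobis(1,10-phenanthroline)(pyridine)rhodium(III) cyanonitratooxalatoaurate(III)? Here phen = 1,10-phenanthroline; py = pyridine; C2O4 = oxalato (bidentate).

[RhI(phen)2(py)][Au(C2O4)(CN)(NO3)]2

Cation [Rh…]: ligand charges -1, Rh(III) ⇒ ion charge 2+.
Anion [Au…]: ligand charges -4, Au(III) ⇒ ion charge 1−.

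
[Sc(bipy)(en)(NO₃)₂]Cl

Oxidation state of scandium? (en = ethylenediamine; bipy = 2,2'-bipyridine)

1 chloride outside the brackets (-1 each) → the complex ion is 1+.
Ligand charges: 1×en neutral; 2×NO3 = -2; 1×bipy neutral; sum -2.
Sc + (-2) = 1+ ⇒ Sc is +3.

+3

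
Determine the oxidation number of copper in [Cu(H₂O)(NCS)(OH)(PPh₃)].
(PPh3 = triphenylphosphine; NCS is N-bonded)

No counter-ion: the bracketed complex is neutral.
Ligand charges: 1×OH = -1; 1×H2O neutral; 1×PPh3 neutral; 1×NCS = -1; sum -2.
Cu + (-2) = 0 ⇒ Cu is +2.

+2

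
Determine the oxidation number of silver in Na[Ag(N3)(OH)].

1 sodium outside the brackets (+1 each) → the complex ion is 1−.
Ligand charges: 1×OH = -1; 1×N3 = -1; sum -2.
Ag + (-2) = 1− ⇒ Ag is +1.

+1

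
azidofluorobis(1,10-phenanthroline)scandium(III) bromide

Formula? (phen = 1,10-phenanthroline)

Ligands: 2 1,10-phenanthroline (phen, neutral), 1 azido (N3, -1), 1 fluoro (F, -1). Ligand charge sum = -2.
With Sc in oxidation state +3, the complex ion is [Sc...]^1+.
Charge balance with bromide (-1) requires 1 complex ion per 1 bromide.

[ScF(N3)(phen)2]Br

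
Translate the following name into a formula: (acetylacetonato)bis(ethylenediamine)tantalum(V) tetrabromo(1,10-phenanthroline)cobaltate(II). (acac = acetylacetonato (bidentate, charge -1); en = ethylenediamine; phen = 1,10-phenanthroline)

[Ta(acac)(en)2][CoBr4(phen)]2

Cation [Ta…]: ligand charges -1, Ta(V) ⇒ ion charge 4+.
Anion [Co…]: ligand charges -4, Co(II) ⇒ ion charge 2−.
One 4+ cation requires 2 of the 2− anion.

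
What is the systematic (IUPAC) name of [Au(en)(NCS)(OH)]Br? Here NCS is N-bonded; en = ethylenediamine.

(ethylenediamine)hydroxoisothiocyanatogold(III) bromide

The 1 bromide counter-ion carries a total charge of -1, so each complex ion is 1+.
Ligand charges: 1×isothiocyanato (-1 each), 1×ethylenediamine (neutral), 1×hydroxo (-1 each); total -2. So Au + (-2) = 1+, giving Au = +3.
Ligands are named alphabetically: ethylenediamine before hydroxo before isothiocyanato.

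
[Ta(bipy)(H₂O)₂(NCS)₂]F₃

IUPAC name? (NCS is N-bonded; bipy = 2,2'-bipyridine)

The 3 fluoride counter-ions carry a total charge of -3, so each complex ion is 3+.
Ligand charges: 2×aqua (neutral), 2×isothiocyanato (-1 each), 1×2,2'-bipyridine (neutral); total -2. So Ta + (-2) = 3+, giving Ta = +5.
Ligands are named alphabetically: aqua before bipyridine before isothiocyanato.

diaqua(2,2'-bipyridine)diisothiocyanatotantalum(V) fluoride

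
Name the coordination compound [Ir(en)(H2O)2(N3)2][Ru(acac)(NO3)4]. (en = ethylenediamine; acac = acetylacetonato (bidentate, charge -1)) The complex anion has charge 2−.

diaquadiazido(ethylenediamine)iridium(IV) (acetylacetonato)tetranitratoruthenate(III)

Both ions are complex: the cation is named first with the plain metal name, the anion second with the -ate form; each ion's ligands are alphabetised independently.
The complex anion is given as 2−; its ligand charges sum to -5, so Ru = +3.
A 1:1 salt means the cation carries the equal and opposite charge, 2+.
Cation: ligand charges sum to -2; for the ion to be 2+, Ir = +4.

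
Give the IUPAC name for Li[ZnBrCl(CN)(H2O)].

The 1 lithium counter-ion carries a total charge of +1, so each complex ion is 1−.
Ligand charges: 1×bromo (-1 each), 1×aqua (neutral), 1×cyano (-1 each), 1×chloro (-1 each); total -3. So Zn + (-3) = 1−, giving Zn = +2.
Ligands are named alphabetically: aqua before bromo before chloro before cyano.
The complex ion is anionic, so zinc takes the -ate form zincate(II).

lithium aquabromochlorocyanozincate(II)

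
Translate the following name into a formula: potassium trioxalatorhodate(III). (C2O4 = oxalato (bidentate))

Ligands: 3 oxalato (C2O4, -2). Ligand charge sum = -6.
With Rh in oxidation state +3, the complex ion is [Rh...]^3−.
Charge balance with potassium (+1) requires 1 complex ion per 3 potassium.

K3[Rh(C2O4)3]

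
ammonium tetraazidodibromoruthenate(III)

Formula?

(NH4)3[RuBr2(N3)4]

Ligands: 4 azido (N3, -1), 2 bromo (Br, -1). Ligand charge sum = -6.
Charge balance with ammonium (+1) requires 1 complex ion per 3 ammonium.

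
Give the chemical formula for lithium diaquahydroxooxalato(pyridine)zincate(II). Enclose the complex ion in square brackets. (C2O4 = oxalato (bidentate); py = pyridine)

Li[Zn(C2O4)(H2O)2(OH)(py)]

Ligands: 1 oxalato (C2O4, -2), 1 hydroxo (OH, -1), 1 pyridine (py, neutral), 2 aqua (H2O, neutral). Ligand charge sum = -3.
Charge balance with lithium (+1) requires 1 complex ion per 1 lithium.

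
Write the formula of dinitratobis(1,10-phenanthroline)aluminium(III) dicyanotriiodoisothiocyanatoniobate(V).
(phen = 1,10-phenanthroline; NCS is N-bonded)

Cation [Al…]: ligand charges -2, Al(III) ⇒ ion charge 1+.
Anion [Nb…]: ligand charges -6, Nb(V) ⇒ ion charge 1−.

[Al(NO3)2(phen)2][Nb(CN)2I3(NCS)]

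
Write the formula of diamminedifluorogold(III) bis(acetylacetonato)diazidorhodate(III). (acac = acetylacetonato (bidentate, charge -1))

Cation [Au…]: ligand charges -2, Au(III) ⇒ ion charge 1+.
Anion [Rh…]: ligand charges -4, Rh(III) ⇒ ion charge 1−.

[AuF2(NH3)2][Rh(acac)2(N3)2]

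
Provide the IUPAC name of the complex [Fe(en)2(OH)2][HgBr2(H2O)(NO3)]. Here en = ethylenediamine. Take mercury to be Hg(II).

bis(ethylenediamine)dihydroxoiron(III) aquadibromonitratomercurate(II)

Hg is given as +2; the anion's ligand charges sum to -3, so the complex anion is 1−.
A 1:1 salt means the cation carries the equal and opposite charge, 1+.
Cation: ligand charges sum to -2; for the ion to be 1+, Fe = +3.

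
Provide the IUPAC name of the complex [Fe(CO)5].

There is no counter-ion, so the complex is neutral overall.
Ligand charges: 5×carbonyl (neutral); total 0. So Fe + (0) = 0, giving Fe = 0.

pentacarbonyliron(0)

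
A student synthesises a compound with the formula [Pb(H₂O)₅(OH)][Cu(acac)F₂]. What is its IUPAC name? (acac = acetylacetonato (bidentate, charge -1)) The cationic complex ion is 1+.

Both ions are complex: the cation is named first with the plain metal name, the anion second with the -ate form; each ion's ligands are alphabetised independently.
The complex cation is given as 1+; its ligand charges sum to -1, so Pb = +2.
A 1:1 salt means the anion carries the equal and opposite charge, 1−.
Anion: ligand charges sum to -3; for the ion to be 1−, Cu = +2.

pentaaquahydroxolead(II) (acetylacetonato)difluorocuprate(II)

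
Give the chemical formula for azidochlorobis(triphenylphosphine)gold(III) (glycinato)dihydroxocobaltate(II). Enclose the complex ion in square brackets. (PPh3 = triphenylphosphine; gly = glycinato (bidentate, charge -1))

[AuCl(N3)(PPh3)2][Co(gly)(OH)2]

Cation [Au…]: ligand charges -2, Au(III) ⇒ ion charge 1+.
Anion [Co…]: ligand charges -3, Co(II) ⇒ ion charge 1−.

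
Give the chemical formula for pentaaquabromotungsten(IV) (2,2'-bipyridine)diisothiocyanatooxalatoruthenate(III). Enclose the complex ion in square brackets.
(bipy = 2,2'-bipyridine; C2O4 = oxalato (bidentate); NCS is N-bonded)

Cation [W…]: ligand charges -1, W(IV) ⇒ ion charge 3+.
Anion [Ru…]: ligand charges -4, Ru(III) ⇒ ion charge 1−.

[WBr(H2O)5][Ru(bipy)(C2O4)(NCS)2]3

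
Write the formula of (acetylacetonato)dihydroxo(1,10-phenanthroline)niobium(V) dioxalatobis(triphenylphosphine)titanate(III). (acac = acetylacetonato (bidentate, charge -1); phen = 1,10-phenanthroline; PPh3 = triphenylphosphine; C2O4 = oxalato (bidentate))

Cation [Nb…]: ligand charges -3, Nb(V) ⇒ ion charge 2+.
Anion [Ti…]: ligand charges -4, Ti(III) ⇒ ion charge 1−.

[Nb(acac)(OH)2(phen)][Ti(C2O4)2(PPh3)2]2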